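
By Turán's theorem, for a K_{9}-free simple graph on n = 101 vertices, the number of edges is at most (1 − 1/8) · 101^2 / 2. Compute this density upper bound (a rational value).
Turán density bound = (7/8) · 101^2/2 = 71407/16 ≈ 4462.9375

Turán's theorem: ex(n, K_{r+1}) is achieved by the complete r-partite Turán graph T(n, r) with parts as balanced as possible, and is at most (1 − 1/r) · n^2/2. For r = 8, n = 101: the density bound is (7/8) · 10201/2 = 71407/16 ≈ 4462.9375. The integer-valued extremum is e(T(101, 8)) = 4462, which is strictly less than the density bound 71407/16 since 8 ∤ 101 (the parts of T(101, 8) cannot all be equal).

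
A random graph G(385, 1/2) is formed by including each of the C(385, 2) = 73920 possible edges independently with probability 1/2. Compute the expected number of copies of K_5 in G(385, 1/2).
E[# K_5] = C(385, 5) · (1/2)^C(5, 2) = 68674865952 / 2^10 = 2146089561/32 = 67065298.78125

For each 5-subset S of vertices (there are C(385, 5) = 68674865952 such S), let X_S = 1 if S induces a K_5 (all C(5, 2) = 10 edges present). Then P(X_S = 1) = (1/2)^10 = 1/1024. By linearity of expectation, E[# K_5] = C(385, 5) · (1/2)^10 = 68674865952 / 1024 = 2146089561/32 = 67065298.78125.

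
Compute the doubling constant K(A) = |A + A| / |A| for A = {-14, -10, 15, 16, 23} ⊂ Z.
K = |A + A| / |A| = 15/5 = 3

Enumerate A + A = {a + b : a, b ∈ A}. With |A| = 5, there are |A|^2 = 25 ordered sum pairs; collecting distinct values, A + A = {-28, -24, -20, 1, 2, 5, 6, 9, 13, 30, 31, 32, 38, 39, 46}, so |A + A| = 15. Thus K = 15/5 = 3. For comparison, the minimum possible |A + A| over all 5-element sets is 2·5 − 1 = 9 (so min K = 9/5), attained only by arithmetic progressions.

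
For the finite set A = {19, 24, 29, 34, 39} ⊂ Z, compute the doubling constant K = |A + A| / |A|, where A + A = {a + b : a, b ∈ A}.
K = |A + A| / |A| = 9/5

Enumerate A + A = {a + b : a, b ∈ A}. With |A| = 5, there are |A|^2 = 25 ordered sum pairs; collecting distinct values, A + A = {38, 43, 48, 53, 58, 63, 68, 73, 78}, so |A + A| = 9. Thus K = 9/5. Here |A + A| = 2|A| − 1 = 9, the minimum possible — so K = 9/5 is minimal, which holds iff A is an arithmetic progression.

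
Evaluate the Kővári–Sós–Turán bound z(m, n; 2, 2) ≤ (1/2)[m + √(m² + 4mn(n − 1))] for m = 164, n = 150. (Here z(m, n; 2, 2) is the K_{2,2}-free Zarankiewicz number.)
z(164, 150; 2, 2) ≤ (1/2)[164 + √(164² + 4·164·150·149)] = (1/2)[164 + √14688496] = 1998.2787

Kővári–Sós–Turán: let r_1, ..., r_164 be the row sums and z = Σ r_i the total number of 1s. Each pair of columns can share at most one row with both entries 1 (else a 2×2 all-ones block appears), so Σ_i C(r_i, 2) ≤ C(150, 2) = 11175. By convexity Σ_i C(r_i, 2) ≥ 164·C(z/164, 2) = z(z − 164)/(2·164), giving z² − 164z − 164·150·149 ≤ 0 and hence z ≤ (1/2)[164 + √(26896 + 4·3665400)] = (1/2)[164 + √14688496] ≈ (1/2)(164 + 3832.5574) = 1998.2787.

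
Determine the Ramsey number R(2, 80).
R(2, 80) = 80

R(2, k) = k for all k ≥ 2: in a 2-colouring of K_k, either some edge is red (a red K_2) or all edges are blue (a blue K_k). And K_{79} coloured all-blue has no blue K_80, so R(2, 80) > 79. Hence R(2, 80) = 80.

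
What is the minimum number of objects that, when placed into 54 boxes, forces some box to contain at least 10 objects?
n = (10 − 1)·54 + 1 = 487

By the generalised pigeonhole principle, to guarantee some box contains ≥ r objects we need more than (r − 1) · k objects total. Threshold: n = (r − 1) · k + 1. With r = 10 and k = 54: n = 9 · 54 + 1 = 486 + 1 = 487. For n = 486 = 9 · 54, we can put exactly 9 objects in every box, avoiding 10 in any single one — so 487 is tight.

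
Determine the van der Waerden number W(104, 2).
W(104, 2) = 104 + 1 = 105

A 2-term AP is any pair of integers, so a monochromatic 2-AP exists iff some colour is used at least twice. With 104 colours, the colouring i ↦ i on {1, ..., 104} uses each colour once, avoiding any monochromatic pair, so W(104, 2) > 104. For {1, ..., 105}, pigeonhole forces two integers of the same colour, which form a monochromatic 2-AP. Hence W(104, 2) = 105.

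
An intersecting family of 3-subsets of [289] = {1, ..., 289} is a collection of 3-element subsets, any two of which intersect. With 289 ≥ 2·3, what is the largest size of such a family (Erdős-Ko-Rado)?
max |F| = C(288, 2) = 41328

Erdős-Ko-Rado (1961): when n ≥ 2k, max |F| = C(n−1, k−1). The bound is attained by the star {A : i ∈ A} for any fixed i ∈ [n]. Here C(289−1, 3−1) = C(288, 2) = 41328.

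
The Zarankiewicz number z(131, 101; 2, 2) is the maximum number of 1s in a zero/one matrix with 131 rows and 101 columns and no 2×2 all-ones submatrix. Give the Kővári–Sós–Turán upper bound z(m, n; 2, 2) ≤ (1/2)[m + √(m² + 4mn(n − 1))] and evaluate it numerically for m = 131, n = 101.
z(131, 101; 2, 2) ≤ (1/2)[131 + √(131² + 4·131·101·100)] = (1/2)[131 + √5309561] = 1217.6242

Kővári–Sós–Turán: let r_1, ..., r_131 be the row sums and z = Σ r_i the total number of 1s. Each pair of columns can share at most one row with both entries 1 (else a 2×2 all-ones block appears), so Σ_i C(r_i, 2) ≤ C(101, 2) = 5050. By convexity Σ_i C(r_i, 2) ≥ 131·C(z/131, 2) = z(z − 131)/(2·131), giving z² − 131z − 131·101·100 ≤ 0 and hence z ≤ (1/2)[131 + √(17161 + 4·1323100)] = (1/2)[131 + √5309561] ≈ (1/2)(131 + 2304.2485) = 1217.6242.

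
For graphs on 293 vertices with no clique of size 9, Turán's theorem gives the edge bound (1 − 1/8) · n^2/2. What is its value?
Turán density bound = (7/8) · 293^2/2 = 600943/16 ≈ 37558.9375

Turán's theorem: ex(n, K_{r+1}) is achieved by the complete r-partite Turán graph T(n, r) with parts as balanced as possible, and is at most (1 − 1/r) · n^2/2. For r = 8, n = 293: the density bound is (7/8) · 85849/2 = 600943/16 ≈ 37558.9375. The integer-valued extremum is e(T(293, 8)) = 37558, which is strictly less than the density bound 600943/16 since 8 ∤ 293 (the parts of T(293, 8) cannot all be equal).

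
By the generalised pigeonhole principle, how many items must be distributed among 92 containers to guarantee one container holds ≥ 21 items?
n = (21 − 1)·92 + 1 = 1841

By the generalised pigeonhole principle, to guarantee some box contains ≥ r objects we need more than (r − 1) · k objects total. Threshold: n = (r − 1) · k + 1. With r = 21 and k = 92: n = 20 · 92 + 1 = 1840 + 1 = 1841. For n = 1840 = 20 · 92, we can put exactly 20 objects in every box, avoiding 21 in any single one — so 1841 is tight.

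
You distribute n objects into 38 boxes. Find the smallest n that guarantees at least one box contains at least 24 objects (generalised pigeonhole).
n = (24 − 1)·38 + 1 = 875

By the generalised pigeonhole principle, to guarantee some box contains ≥ r objects we need more than (r − 1) · k objects total. Threshold: n = (r − 1) · k + 1. With r = 24 and k = 38: n = 23 · 38 + 1 = 874 + 1 = 875. For n = 874 = 23 · 38, we can put exactly 23 objects in every box, avoiding 24 in any single one — so 875 is tight.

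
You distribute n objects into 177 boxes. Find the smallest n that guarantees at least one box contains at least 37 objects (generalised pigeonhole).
n = (37 − 1)·177 + 1 = 6373

By the generalised pigeonhole principle, to guarantee some box contains ≥ r objects we need more than (r − 1) · k objects total. Threshold: n = (r − 1) · k + 1. With r = 37 and k = 177: n = 36 · 177 + 1 = 6372 + 1 = 6373. For n = 6372 = 36 · 177, we can put exactly 36 objects in every box, avoiding 37 in any single one — so 6373 is tight.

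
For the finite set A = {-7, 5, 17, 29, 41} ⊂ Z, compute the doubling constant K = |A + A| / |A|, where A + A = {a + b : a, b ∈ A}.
K = |A + A| / |A| = 9/5

Enumerate A + A = {a + b : a, b ∈ A}. With |A| = 5, there are |A|^2 = 25 ordered sum pairs; collecting distinct values, A + A = {-14, -2, 10, 22, 34, 46, 58, 70, 82}, so |A + A| = 9. Thus K = 9/5. Here |A + A| = 2|A| − 1 = 9, the minimum possible — so K = 9/5 is minimal, which holds iff A is an arithmetic progression.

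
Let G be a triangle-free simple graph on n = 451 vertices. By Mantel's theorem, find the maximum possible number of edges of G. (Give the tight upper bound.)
ex(451, K_3) = ⌊451^2/4⌋ = 50850

Mantel (1907): a triangle-free graph on n vertices has at most ⌊n^2/4⌋ edges, with equality for the complete bipartite graph K_{⌊n/2⌋, ⌈n/2⌉}. For n = 451: ⌊451^2/4⌋ = ⌊203401/4⌋ = 50850. The extremal graph is K_{225, 226}, which has 225·226 = 50850 edges.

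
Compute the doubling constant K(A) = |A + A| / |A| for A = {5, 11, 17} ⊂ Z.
K = |A + A| / |A| = 5/3

Enumerate A + A = {a + b : a, b ∈ A}. With |A| = 3, there are |A|^2 = 9 ordered sum pairs; collecting distinct values, A + A = {10, 16, 22, 28, 34}, so |A + A| = 5. Thus K = 5/3. Here |A + A| = 2|A| − 1 = 5, the minimum possible — so K = 5/3 is minimal, which holds iff A is an arithmetic progression.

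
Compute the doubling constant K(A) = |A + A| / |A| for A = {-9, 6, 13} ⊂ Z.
K = |A + A| / |A| = 6/3 = 2

Enumerate A + A = {a + b : a, b ∈ A}. With |A| = 3, there are |A|^2 = 9 ordered sum pairs; collecting distinct values, A + A = {-18, -3, 4, 12, 19, 26}, so |A + A| = 6. Thus K = 6/3 = 2. For comparison, the minimum possible |A + A| over all 3-element sets is 2·3 − 1 = 5 (so min K = 5/3), attained only by arithmetic progressions.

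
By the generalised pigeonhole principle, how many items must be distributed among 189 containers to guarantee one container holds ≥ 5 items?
n = (5 − 1)·189 + 1 = 757

By the generalised pigeonhole principle, to guarantee some box contains ≥ r objects we need more than (r − 1) · k objects total. Threshold: n = (r − 1) · k + 1. With r = 5 and k = 189: n = 4 · 189 + 1 = 756 + 1 = 757. For n = 756 = 4 · 189, we can put exactly 4 objects in every box, avoiding 5 in any single one — so 757 is tight.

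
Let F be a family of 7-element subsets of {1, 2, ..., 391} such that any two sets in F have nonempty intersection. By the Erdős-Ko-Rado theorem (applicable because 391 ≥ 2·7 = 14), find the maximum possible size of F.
max |F| = C(390, 6) = 4701889697505

Erdős-Ko-Rado (1961): when n ≥ 2k, max |F| = C(n−1, k−1). The bound is attained by the star {A : i ∈ A} for any fixed i ∈ [n]. Here C(391−1, 7−1) = C(390, 6) = 4701889697505.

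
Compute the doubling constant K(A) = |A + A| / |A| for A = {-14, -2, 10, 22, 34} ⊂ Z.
K = |A + A| / |A| = 9/5

Enumerate A + A = {a + b : a, b ∈ A}. With |A| = 5, there are |A|^2 = 25 ordered sum pairs; collecting distinct values, A + A = {-28, -16, -4, 8, 20, 32, 44, 56, 68}, so |A + A| = 9. Thus K = 9/5. Here |A + A| = 2|A| − 1 = 9, the minimum possible — so K = 9/5 is minimal, which holds iff A is an arithmetic progression.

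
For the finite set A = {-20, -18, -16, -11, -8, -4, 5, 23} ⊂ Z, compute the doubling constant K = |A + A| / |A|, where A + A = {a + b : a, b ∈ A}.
K = |A + A| / |A| = 32/8 = 4

Enumerate A + A = {a + b : a, b ∈ A}. With |A| = 8, there are |A|^2 = 64 ordered sum pairs; collecting distinct values, A + A = {-40, -38, -36, -34, -32, -31, -29, -28, -27, -26, -24, -22, -20, -19, -16, -15, -13, -12, -11, -8, -6, -3, 1, 3, 5, 7, 10, 12, 15, 19, 28, 46}, so |A + A| = 32. Thus K = 32/8 = 4. For comparison, the minimum possible |A + A| over all 8-element sets is 2·8 − 1 = 15 (so min K = 15/8), attained only by arithmetic progressions.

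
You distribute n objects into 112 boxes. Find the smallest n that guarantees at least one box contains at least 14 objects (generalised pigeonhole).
n = (14 − 1)·112 + 1 = 1457

By the generalised pigeonhole principle, to guarantee some box contains ≥ r objects we need more than (r − 1) · k objects total. Threshold: n = (r − 1) · k + 1. With r = 14 and k = 112: n = 13 · 112 + 1 = 1456 + 1 = 1457. For n = 1456 = 13 · 112, we can put exactly 13 objects in every box, avoiding 14 in any single one — so 1457 is tight.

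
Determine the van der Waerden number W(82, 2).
W(82, 2) = 82 + 1 = 83

A 2-term AP is any pair of integers, so a monochromatic 2-AP exists iff some colour is used at least twice. With 82 colours, the colouring i ↦ i on {1, ..., 82} uses each colour once, avoiding any monochromatic pair, so W(82, 2) > 82. For {1, ..., 83}, pigeonhole forces two integers of the same colour, which form a monochromatic 2-AP. Hence W(82, 2) = 83.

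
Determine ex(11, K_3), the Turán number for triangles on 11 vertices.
ex(11, K_3) = ⌊11^2/4⌋ = 30

Mantel (1907): a triangle-free graph on n vertices has at most ⌊n^2/4⌋ edges, with equality for the complete bipartite graph K_{⌊n/2⌋, ⌈n/2⌉}. For n = 11: ⌊11^2/4⌋ = ⌊121/4⌋ = 30. The extremal graph is K_{5, 6}, which has 5·6 = 30 edges.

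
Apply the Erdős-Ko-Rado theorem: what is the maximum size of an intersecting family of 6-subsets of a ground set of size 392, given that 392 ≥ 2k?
max |F| = C(391, 5) = 74225376693

The Erdős-Ko-Rado theorem states: for n ≥ 2k, an intersecting family of k-subsets of an n-element set has size at most C(n − 1, k − 1), with equality for 'star' families {A ⊆ [n] : |A| = k, i ∈ A} (fix an element i). For n = 392, k = 6: C(391, 5) = 74225376693.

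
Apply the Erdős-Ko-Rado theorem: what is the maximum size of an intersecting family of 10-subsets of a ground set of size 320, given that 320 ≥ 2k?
max |F| = C(319, 9) = 84120266027003063

The Erdős-Ko-Rado theorem states: for n ≥ 2k, an intersecting family of k-subsets of an n-element set has size at most C(n − 1, k − 1), with equality for 'star' families {A ⊆ [n] : |A| = k, i ∈ A} (fix an element i). For n = 320, k = 10: C(319, 9) = 84120266027003063.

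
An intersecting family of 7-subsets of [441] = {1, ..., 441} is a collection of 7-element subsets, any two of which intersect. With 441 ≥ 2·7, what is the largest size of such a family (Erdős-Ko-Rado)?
max |F| = C(440, 6) = 9739036511380

The Erdős-Ko-Rado theorem states: for n ≥ 2k, an intersecting family of k-subsets of an n-element set has size at most C(n − 1, k − 1), with equality for 'star' families {A ⊆ [n] : |A| = k, i ∈ A} (fix an element i). For n = 441, k = 7: C(440, 6) = 9739036511380.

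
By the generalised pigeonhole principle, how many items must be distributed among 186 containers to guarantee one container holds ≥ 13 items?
n = (13 − 1)·186 + 1 = 2233

By the generalised pigeonhole principle, to guarantee some box contains ≥ r objects we need more than (r − 1) · k objects total. Threshold: n = (r − 1) · k + 1. With r = 13 and k = 186: n = 12 · 186 + 1 = 2232 + 1 = 2233. For n = 2232 = 12 · 186, we can put exactly 12 objects in every box, avoiding 13 in any single one — so 2233 is tight.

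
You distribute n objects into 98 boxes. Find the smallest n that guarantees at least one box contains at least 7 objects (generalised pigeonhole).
n = (7 − 1)·98 + 1 = 589

By the generalised pigeonhole principle, to guarantee some box contains ≥ r objects we need more than (r − 1) · k objects total. Threshold: n = (r − 1) · k + 1. With r = 7 and k = 98: n = 6 · 98 + 1 = 588 + 1 = 589. For n = 588 = 6 · 98, we can put exactly 6 objects in every box, avoiding 7 in any single one — so 589 is tight.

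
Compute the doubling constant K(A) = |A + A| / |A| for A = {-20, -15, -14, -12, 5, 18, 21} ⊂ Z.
K = |A + A| / |A| = 27/7

Enumerate A + A = {a + b : a, b ∈ A}. With |A| = 7, there are |A|^2 = 49 ordered sum pairs; collecting distinct values, A + A = {-40, -35, -34, -32, -30, -29, -28, -27, -26, -24, -15, -10, -9, -7, -2, 1, 3, 4, 6, 7, 9, 10, 23, 26, 36, 39, 42}, so |A + A| = 27. Thus K = 27/7. For comparison, the minimum possible |A + A| over all 7-element sets is 2·7 − 1 = 13 (so min K = 13/7), attained only by arithmetic progressions.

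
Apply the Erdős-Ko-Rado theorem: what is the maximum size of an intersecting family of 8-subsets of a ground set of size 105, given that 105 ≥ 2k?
max |F| = C(104, 7) = 21243342120

Erdős-Ko-Rado (1961): when n ≥ 2k, max |F| = C(n−1, k−1). The bound is attained by the star {A : i ∈ A} for any fixed i ∈ [n]. Here C(105−1, 8−1) = C(104, 7) = 21243342120.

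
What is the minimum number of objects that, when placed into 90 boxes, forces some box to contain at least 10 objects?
n = (10 − 1)·90 + 1 = 811

By the generalised pigeonhole principle, to guarantee some box contains ≥ r objects we need more than (r − 1) · k objects total. Threshold: n = (r − 1) · k + 1. With r = 10 and k = 90: n = 9 · 90 + 1 = 810 + 1 = 811. For n = 810 = 9 · 90, we can put exactly 9 objects in every box, avoiding 10 in any single one — so 811 is tight.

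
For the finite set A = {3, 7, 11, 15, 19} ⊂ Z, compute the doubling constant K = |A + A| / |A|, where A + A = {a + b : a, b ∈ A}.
K = |A + A| / |A| = 9/5

Enumerate A + A = {a + b : a, b ∈ A}. With |A| = 5, there are |A|^2 = 25 ordered sum pairs; collecting distinct values, A + A = {6, 10, 14, 18, 22, 26, 30, 34, 38}, so |A + A| = 9. Thus K = 9/5. Here |A + A| = 2|A| − 1 = 9, the minimum possible — so K = 9/5 is minimal, which holds iff A is an arithmetic progression.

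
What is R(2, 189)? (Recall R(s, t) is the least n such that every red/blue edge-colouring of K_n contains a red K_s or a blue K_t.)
R(2, 189) = 189

R(2, k) = k for all k ≥ 2: in a 2-colouring of K_k, either some edge is red (a red K_2) or all edges are blue (a blue K_k). And K_{188} coloured all-blue has no blue K_189, so R(2, 189) > 188. Hence R(2, 189) = 189.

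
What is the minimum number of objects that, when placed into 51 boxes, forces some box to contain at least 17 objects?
n = (17 − 1)·51 + 1 = 817

By the generalised pigeonhole principle, to guarantee some box contains ≥ r objects we need more than (r − 1) · k objects total. Threshold: n = (r − 1) · k + 1. With r = 17 and k = 51: n = 16 · 51 + 1 = 816 + 1 = 817. For n = 816 = 16 · 51, we can put exactly 16 objects in every box, avoiding 17 in any single one — so 817 is tight.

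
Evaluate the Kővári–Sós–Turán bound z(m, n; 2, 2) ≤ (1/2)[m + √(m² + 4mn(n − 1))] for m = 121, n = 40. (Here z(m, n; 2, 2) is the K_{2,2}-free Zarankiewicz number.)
z(121, 40; 2, 2) ≤ (1/2)[121 + √(121² + 4·121·40·39)] = (1/2)[121 + √769681] = 499.1573

Kővári–Sós–Turán: let r_1, ..., r_121 be the row sums and z = Σ r_i the total number of 1s. Each pair of columns can share at most one row with both entries 1 (else a 2×2 all-ones block appears), so Σ_i C(r_i, 2) ≤ C(40, 2) = 780. By convexity Σ_i C(r_i, 2) ≥ 121·C(z/121, 2) = z(z − 121)/(2·121), giving z² − 121z − 121·40·39 ≤ 0 and hence z ≤ (1/2)[121 + √(14641 + 4·188760)] = (1/2)[121 + √769681] ≈ (1/2)(121 + 877.3147) = 499.1573.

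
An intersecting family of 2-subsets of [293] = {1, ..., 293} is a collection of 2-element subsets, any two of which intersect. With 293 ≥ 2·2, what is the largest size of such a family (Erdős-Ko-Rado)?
max |F| = C(292, 1) = 292

Erdős-Ko-Rado (1961): when n ≥ 2k, max |F| = C(n−1, k−1). The bound is attained by the star {A : i ∈ A} for any fixed i ∈ [n]. Here C(293−1, 2−1) = C(292, 1) = 292.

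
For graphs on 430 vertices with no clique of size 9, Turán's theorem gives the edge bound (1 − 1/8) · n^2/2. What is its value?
Turán density bound = (7/8) · 430^2/2 = 323575/4 ≈ 80893.75

Turán's theorem: ex(n, K_{r+1}) is achieved by the complete r-partite Turán graph T(n, r) with parts as balanced as possible, and is at most (1 − 1/r) · n^2/2. For r = 8, n = 430: the density bound is (7/8) · 184900/2 = 323575/4 ≈ 80893.75. The integer-valued extremum is e(T(430, 8)) = 80893, which is strictly less than the density bound 323575/4 since 8 ∤ 430 (the parts of T(430, 8) cannot all be equal).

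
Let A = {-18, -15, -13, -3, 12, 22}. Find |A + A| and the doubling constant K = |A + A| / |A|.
K = |A + A| / |A| = 19/6

Enumerate A + A = {a + b : a, b ∈ A}. With |A| = 6, there are |A|^2 = 36 ordered sum pairs; collecting distinct values, A + A = {-36, -33, -31, -30, -28, -26, -21, -18, -16, -6, -3, -1, 4, 7, 9, 19, 24, 34, 44}, so |A + A| = 19. Thus K = 19/6. For comparison, the minimum possible |A + A| over all 6-element sets is 2·6 − 1 = 11 (so min K = 11/6), attained only by arithmetic progressions.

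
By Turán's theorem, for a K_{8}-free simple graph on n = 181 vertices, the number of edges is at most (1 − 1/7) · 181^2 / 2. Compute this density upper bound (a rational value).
Turán density bound = (6/7) · 181^2/2 = 98283/7 ≈ 14040.4286

Turán's theorem: ex(n, K_{r+1}) is achieved by the complete r-partite Turán graph T(n, r) with parts as balanced as possible, and is at most (1 − 1/r) · n^2/2. For r = 7, n = 181: the density bound is (6/7) · 32761/2 = 98283/7 ≈ 14040.4286. The integer-valued extremum is e(T(181, 7)) = 14040, which is strictly less than the density bound 98283/7 since 7 ∤ 181 (the parts of T(181, 7) cannot all be equal).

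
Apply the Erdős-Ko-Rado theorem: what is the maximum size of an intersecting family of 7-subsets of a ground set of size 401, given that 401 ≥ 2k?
max |F| = C(400, 6) = 5478557838600

The Erdős-Ko-Rado theorem states: for n ≥ 2k, an intersecting family of k-subsets of an n-element set has size at most C(n − 1, k − 1), with equality for 'star' families {A ⊆ [n] : |A| = k, i ∈ A} (fix an element i). For n = 401, k = 7: C(400, 6) = 5478557838600.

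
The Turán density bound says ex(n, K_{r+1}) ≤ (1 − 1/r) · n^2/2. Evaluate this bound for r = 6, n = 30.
Turán density bound = (5/6) · 30^2/2 = 375

Turán's theorem: ex(n, K_{r+1}) is achieved by the complete r-partite Turán graph T(n, r) with parts as balanced as possible, and is at most (1 − 1/r) · n^2/2. For r = 6, n = 30: the density bound is (5/6) · 900/2 = 375. Since 6 ∣ 30, the Turán graph T(30, 6) has parts of equal size 5, and its edge count e(T(30, 6)) = 375 attains the density bound exactly.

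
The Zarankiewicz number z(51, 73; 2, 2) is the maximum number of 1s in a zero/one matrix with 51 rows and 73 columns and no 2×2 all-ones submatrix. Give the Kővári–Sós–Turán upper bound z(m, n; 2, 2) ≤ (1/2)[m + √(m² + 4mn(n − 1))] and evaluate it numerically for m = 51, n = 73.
z(51, 73; 2, 2) ≤ (1/2)[51 + √(51² + 4·51·73·72)] = (1/2)[51 + √1074825] = 543.8688

Kővári–Sós–Turán: let r_1, ..., r_51 be the row sums and z = Σ r_i the total number of 1s. Each pair of columns can share at most one row with both entries 1 (else a 2×2 all-ones block appears), so Σ_i C(r_i, 2) ≤ C(73, 2) = 2628. By convexity Σ_i C(r_i, 2) ≥ 51·C(z/51, 2) = z(z − 51)/(2·51), giving z² − 51z − 51·73·72 ≤ 0 and hence z ≤ (1/2)[51 + √(2601 + 4·268056)] = (1/2)[51 + √1074825] ≈ (1/2)(51 + 1036.7377) = 543.8688.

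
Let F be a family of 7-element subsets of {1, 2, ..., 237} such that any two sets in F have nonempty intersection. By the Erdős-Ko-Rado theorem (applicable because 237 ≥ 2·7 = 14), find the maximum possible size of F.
max |F| = C(236, 6) = 225070777932

The Erdős-Ko-Rado theorem states: for n ≥ 2k, an intersecting family of k-subsets of an n-element set has size at most C(n − 1, k − 1), with equality for 'star' families {A ⊆ [n] : |A| = k, i ∈ A} (fix an element i). For n = 237, k = 7: C(236, 6) = 225070777932.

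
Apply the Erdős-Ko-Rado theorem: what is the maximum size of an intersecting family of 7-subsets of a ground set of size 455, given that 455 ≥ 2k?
max |F| = C(454, 6) = 11765093687985

Erdős-Ko-Rado (1961): when n ≥ 2k, max |F| = C(n−1, k−1). The bound is attained by the star {A : i ∈ A} for any fixed i ∈ [n]. Here C(455−1, 7−1) = C(454, 6) = 11765093687985.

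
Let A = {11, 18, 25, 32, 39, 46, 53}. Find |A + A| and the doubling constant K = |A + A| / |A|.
K = |A + A| / |A| = 13/7

Enumerate A + A = {a + b : a, b ∈ A}. With |A| = 7, there are |A|^2 = 49 ordered sum pairs; collecting distinct values, A + A = {22, 29, 36, 43, 50, 57, 64, 71, 78, 85, 92, 99, 106}, so |A + A| = 13. Thus K = 13/7. Here |A + A| = 2|A| − 1 = 13, the minimum possible — so K = 13/7 is minimal, which holds iff A is an arithmetic progression.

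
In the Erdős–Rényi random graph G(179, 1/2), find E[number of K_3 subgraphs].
E[# K_3] = C(179, 3) · (1/2)^C(3, 2) = 939929 / 2^3 = 117491.125

For each 3-subset S of vertices (there are C(179, 3) = 939929 such S), let X_S = 1 if S induces a K_3 (all C(3, 2) = 3 edges present). Then P(X_S = 1) = (1/2)^3 = 1/8. By linearity of expectation, E[# K_3] = C(179, 3) · (1/2)^3 = 939929 / 8 = 117491.125.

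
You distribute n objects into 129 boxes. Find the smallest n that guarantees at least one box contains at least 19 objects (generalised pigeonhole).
n = (19 − 1)·129 + 1 = 2323

By the generalised pigeonhole principle, to guarantee some box contains ≥ r objects we need more than (r − 1) · k objects total. Threshold: n = (r − 1) · k + 1. With r = 19 and k = 129: n = 18 · 129 + 1 = 2322 + 1 = 2323. For n = 2322 = 18 · 129, we can put exactly 18 objects in every box, avoiding 19 in any single one — so 2323 is tight.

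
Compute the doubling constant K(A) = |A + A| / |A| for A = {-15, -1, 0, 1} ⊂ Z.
K = |A + A| / |A| = 9/4

Enumerate A + A = {a + b : a, b ∈ A}. With |A| = 4, there are |A|^2 = 16 ordered sum pairs; collecting distinct values, A + A = {-30, -16, -15, -14, -2, -1, 0, 1, 2}, so |A + A| = 9. Thus K = 9/4. For comparison, the minimum possible |A + A| over all 4-element sets is 2·4 − 1 = 7 (so min K = 7/4), attained only by arithmetic progressions.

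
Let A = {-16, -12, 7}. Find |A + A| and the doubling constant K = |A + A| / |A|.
K = |A + A| / |A| = 6/3 = 2

Enumerate A + A = {a + b : a, b ∈ A}. With |A| = 3, there are |A|^2 = 9 ordered sum pairs; collecting distinct values, A + A = {-32, -28, -24, -9, -5, 14}, so |A + A| = 6. Thus K = 6/3 = 2. For comparison, the minimum possible |A + A| over all 3-element sets is 2·3 − 1 = 5 (so min K = 5/3), attained only by arithmetic progressions.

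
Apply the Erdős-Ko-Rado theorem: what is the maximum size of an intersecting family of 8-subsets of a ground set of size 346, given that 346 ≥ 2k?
max |F| = C(345, 7) = 108567596033820

Erdős-Ko-Rado (1961): when n ≥ 2k, max |F| = C(n−1, k−1). The bound is attained by the star {A : i ∈ A} for any fixed i ∈ [n]. Here C(346−1, 8−1) = C(345, 7) = 108567596033820.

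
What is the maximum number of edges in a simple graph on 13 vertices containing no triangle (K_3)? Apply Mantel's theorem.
ex(13, K_3) = ⌊13^2/4⌋ = 42

Mantel (1907): a triangle-free graph on n vertices has at most ⌊n^2/4⌋ edges, with equality for the complete bipartite graph K_{⌊n/2⌋, ⌈n/2⌉}. For n = 13: ⌊13^2/4⌋ = ⌊169/4⌋ = 42. The extremal graph is K_{6, 7}, which has 6·7 = 42 edges.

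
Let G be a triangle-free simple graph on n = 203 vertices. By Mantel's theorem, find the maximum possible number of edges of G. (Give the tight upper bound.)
ex(203, K_3) = ⌊203^2/4⌋ = 10302

Mantel (1907): a triangle-free graph on n vertices has at most ⌊n^2/4⌋ edges, with equality for the complete bipartite graph K_{⌊n/2⌋, ⌈n/2⌉}. For n = 203: ⌊203^2/4⌋ = ⌊41209/4⌋ = 10302. The extremal graph is K_{101, 102}, which has 101·102 = 10302 edges.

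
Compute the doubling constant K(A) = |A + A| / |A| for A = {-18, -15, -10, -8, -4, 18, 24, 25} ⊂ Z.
K = |A + A| / |A| = 34/8 = 17/4

Enumerate A + A = {a + b : a, b ∈ A}. With |A| = 8, there are |A|^2 = 64 ordered sum pairs; collecting distinct values, A + A = {-36, -33, -30, -28, -26, -25, -23, -22, -20, -19, -18, -16, -14, -12, -8, 0, 3, 6, 7, 8, 9, 10, 14, 15, 16, 17, 20, 21, 36, 42, 43, 48, 49, 50}, so |A + A| = 34. Thus K = 34/8 = 17/4. For comparison, the minimum possible |A + A| over all 8-element sets is 2·8 − 1 = 15 (so min K = 15/8), attained only by arithmetic progressions.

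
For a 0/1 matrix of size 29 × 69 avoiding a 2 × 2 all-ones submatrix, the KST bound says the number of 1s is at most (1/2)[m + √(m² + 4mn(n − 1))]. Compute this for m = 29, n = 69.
z(29, 69; 2, 2) ≤ (1/2)[29 + √(29² + 4·29·69·68)] = (1/2)[29 + √545113] = 383.6588

Kővári–Sós–Turán: let r_1, ..., r_29 be the row sums and z = Σ r_i the total number of 1s. Each pair of columns can share at most one row with both entries 1 (else a 2×2 all-ones block appears), so Σ_i C(r_i, 2) ≤ C(69, 2) = 2346. By convexity Σ_i C(r_i, 2) ≥ 29·C(z/29, 2) = z(z − 29)/(2·29), giving z² − 29z − 29·69·68 ≤ 0 and hence z ≤ (1/2)[29 + √(841 + 4·136068)] = (1/2)[29 + √545113] ≈ (1/2)(29 + 738.3177) = 383.6588.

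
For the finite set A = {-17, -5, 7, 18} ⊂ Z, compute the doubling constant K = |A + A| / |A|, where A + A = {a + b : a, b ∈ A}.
K = |A + A| / |A| = 9/4

Enumerate A + A = {a + b : a, b ∈ A}. With |A| = 4, there are |A|^2 = 16 ordered sum pairs; collecting distinct values, A + A = {-34, -22, -10, 1, 2, 13, 14, 25, 36}, so |A + A| = 9. Thus K = 9/4. For comparison, the minimum possible |A + A| over all 4-element sets is 2·4 − 1 = 7 (so min K = 7/4), attained only by arithmetic progressions.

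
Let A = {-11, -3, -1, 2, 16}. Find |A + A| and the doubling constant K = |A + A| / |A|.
K = |A + A| / |A| = 15/5 = 3

Enumerate A + A = {a + b : a, b ∈ A}. With |A| = 5, there are |A|^2 = 25 ordered sum pairs; collecting distinct values, A + A = {-22, -14, -12, -9, -6, -4, -2, -1, 1, 4, 5, 13, 15, 18, 32}, so |A + A| = 15. Thus K = 15/5 = 3. For comparison, the minimum possible |A + A| over all 5-element sets is 2·5 − 1 = 9 (so min K = 9/5), attained only by arithmetic progressions.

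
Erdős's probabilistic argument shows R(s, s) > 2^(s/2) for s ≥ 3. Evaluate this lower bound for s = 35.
2^(35/2) = 185363.8; so R(35, 35) > 185363.8

Colour each edge of K_n uniformly at random with red/blue. The expected number of monochromatic K_35 is C(n, 35) · 2 · 2^(−C(35,2)). If C(n, 35) · 2^(1 − C(35,2)) < 1, then with positive probability no monochromatic K_35 exists, so R(35, 35) > n. The standard estimate C(n, 35) ≤ n^35/35! shows this inequality holds whenever n ≤ 2^(35/2) (since 35! · 2^(C(35,2) − 1) > 2^(35^2/2) ≥ n^35). Hence R(35, 35) > 2^(35/2) = 185363.8.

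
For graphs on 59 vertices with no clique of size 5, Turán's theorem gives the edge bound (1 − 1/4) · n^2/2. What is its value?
Turán density bound = (3/4) · 59^2/2 = 10443/8 ≈ 1305.375

Turán's theorem: ex(n, K_{r+1}) is achieved by the complete r-partite Turán graph T(n, r) with parts as balanced as possible, and is at most (1 − 1/r) · n^2/2. For r = 4, n = 59: the density bound is (3/4) · 3481/2 = 10443/8 ≈ 1305.375. The integer-valued extremum is e(T(59, 4)) = 1305, which is strictly less than the density bound 10443/8 since 4 ∤ 59 (the parts of T(59, 4) cannot all be equal).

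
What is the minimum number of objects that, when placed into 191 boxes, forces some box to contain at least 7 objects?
n = (7 − 1)·191 + 1 = 1147

By the generalised pigeonhole principle, to guarantee some box contains ≥ r objects we need more than (r − 1) · k objects total. Threshold: n = (r − 1) · k + 1. With r = 7 and k = 191: n = 6 · 191 + 1 = 1146 + 1 = 1147. For n = 1146 = 6 · 191, we can put exactly 6 objects in every box, avoiding 7 in any single one — so 1147 is tight.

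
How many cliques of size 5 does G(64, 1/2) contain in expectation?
E[# K_5] = C(64, 5) · (1/2)^C(5, 2) = 7624512 / 2^10 = 119133/16 = 7445.8125

For each 5-subset S of vertices (there are C(64, 5) = 7624512 such S), let X_S = 1 if S induces a K_5 (all C(5, 2) = 10 edges present). Then P(X_S = 1) = (1/2)^10 = 1/1024. By linearity of expectation, E[# K_5] = C(64, 5) · (1/2)^10 = 7624512 / 1024 = 119133/16 = 7445.8125.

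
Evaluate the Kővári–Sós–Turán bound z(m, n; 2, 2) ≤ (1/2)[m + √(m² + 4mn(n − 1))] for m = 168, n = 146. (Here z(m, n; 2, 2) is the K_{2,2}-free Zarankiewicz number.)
z(168, 146; 2, 2) ≤ (1/2)[168 + √(168² + 4·168·146·145)] = (1/2)[168 + √14254464] = 1971.7542

Kővári–Sós–Turán: let r_1, ..., r_168 be the row sums and z = Σ r_i the total number of 1s. Each pair of columns can share at most one row with both entries 1 (else a 2×2 all-ones block appears), so Σ_i C(r_i, 2) ≤ C(146, 2) = 10585. By convexity Σ_i C(r_i, 2) ≥ 168·C(z/168, 2) = z(z − 168)/(2·168), giving z² − 168z − 168·146·145 ≤ 0 and hence z ≤ (1/2)[168 + √(28224 + 4·3556560)] = (1/2)[168 + √14254464] ≈ (1/2)(168 + 3775.5084) = 1971.7542.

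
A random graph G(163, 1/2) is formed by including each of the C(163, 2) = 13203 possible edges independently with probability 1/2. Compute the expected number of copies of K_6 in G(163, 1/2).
E[# K_6] = C(163, 6) · (1/2)^C(6, 2) = 23733959256 / 2^15 = 2966744907/4096 ≈ 724302.955811

For each 6-subset S of vertices (there are C(163, 6) = 23733959256 such S), let X_S = 1 if S induces a K_6 (all C(6, 2) = 15 edges present). Then P(X_S = 1) = (1/2)^15 = 1/32768. By linearity of expectation, E[# K_6] = C(163, 6) · (1/2)^15 = 23733959256 / 32768 = 2966744907/4096 ≈ 724302.955811.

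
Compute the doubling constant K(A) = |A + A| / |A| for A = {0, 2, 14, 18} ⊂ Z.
K = |A + A| / |A| = 10/4 = 5/2

Enumerate A + A = {a + b : a, b ∈ A}. With |A| = 4, there are |A|^2 = 16 ordered sum pairs; collecting distinct values, A + A = {0, 2, 4, 14, 16, 18, 20, 28, 32, 36}, so |A + A| = 10. Thus K = 10/4 = 5/2. For comparison, the minimum possible |A + A| over all 4-element sets is 2·4 − 1 = 7 (so min K = 7/4), attained only by arithmetic progressions.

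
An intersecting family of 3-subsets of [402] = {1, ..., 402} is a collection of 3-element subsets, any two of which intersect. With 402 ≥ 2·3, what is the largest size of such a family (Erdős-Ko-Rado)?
max |F| = C(401, 2) = 80200

The Erdős-Ko-Rado theorem states: for n ≥ 2k, an intersecting family of k-subsets of an n-element set has size at most C(n − 1, k − 1), with equality for 'star' families {A ⊆ [n] : |A| = k, i ∈ A} (fix an element i). For n = 402, k = 3: C(401, 2) = 80200.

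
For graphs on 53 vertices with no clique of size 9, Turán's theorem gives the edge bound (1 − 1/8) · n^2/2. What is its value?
Turán density bound = (7/8) · 53^2/2 = 19663/16 ≈ 1228.9375

Turán's theorem: ex(n, K_{r+1}) is achieved by the complete r-partite Turán graph T(n, r) with parts as balanced as possible, and is at most (1 − 1/r) · n^2/2. For r = 8, n = 53: the density bound is (7/8) · 2809/2 = 19663/16 ≈ 1228.9375. The integer-valued extremum is e(T(53, 8)) = 1228, which is strictly less than the density bound 19663/16 since 8 ∤ 53 (the parts of T(53, 8) cannot all be equal).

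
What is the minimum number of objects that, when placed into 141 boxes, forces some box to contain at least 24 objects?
n = (24 − 1)·141 + 1 = 3244

By the generalised pigeonhole principle, to guarantee some box contains ≥ r objects we need more than (r − 1) · k objects total. Threshold: n = (r − 1) · k + 1. With r = 24 and k = 141: n = 23 · 141 + 1 = 3243 + 1 = 3244. For n = 3243 = 23 · 141, we can put exactly 23 objects in every box, avoiding 24 in any single one — so 3244 is tight.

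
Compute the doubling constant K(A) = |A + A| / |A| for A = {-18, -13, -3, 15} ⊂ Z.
K = |A + A| / |A| = 10/4 = 5/2

Enumerate A + A = {a + b : a, b ∈ A}. With |A| = 4, there are |A|^2 = 16 ordered sum pairs; collecting distinct values, A + A = {-36, -31, -26, -21, -16, -6, -3, 2, 12, 30}, so |A + A| = 10. Thus K = 10/4 = 5/2. For comparison, the minimum possible |A + A| over all 4-element sets is 2·4 − 1 = 7 (so min K = 7/4), attained only by arithmetic progressions.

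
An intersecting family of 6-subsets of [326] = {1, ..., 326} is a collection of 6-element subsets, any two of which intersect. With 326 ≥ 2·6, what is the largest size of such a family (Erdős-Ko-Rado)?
max |F| = C(325, 5) = 29296150065

The Erdős-Ko-Rado theorem states: for n ≥ 2k, an intersecting family of k-subsets of an n-element set has size at most C(n − 1, k − 1), with equality for 'star' families {A ⊆ [n] : |A| = k, i ∈ A} (fix an element i). For n = 326, k = 6: C(325, 5) = 29296150065.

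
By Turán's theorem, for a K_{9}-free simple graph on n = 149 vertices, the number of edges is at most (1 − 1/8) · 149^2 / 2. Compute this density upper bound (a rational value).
Turán density bound = (7/8) · 149^2/2 = 155407/16 ≈ 9712.9375

Turán's theorem: ex(n, K_{r+1}) is achieved by the complete r-partite Turán graph T(n, r) with parts as balanced as possible, and is at most (1 − 1/r) · n^2/2. For r = 8, n = 149: the density bound is (7/8) · 22201/2 = 155407/16 ≈ 9712.9375. The integer-valued extremum is e(T(149, 8)) = 9712, which is strictly less than the density bound 155407/16 since 8 ∤ 149 (the parts of T(149, 8) cannot all be equal).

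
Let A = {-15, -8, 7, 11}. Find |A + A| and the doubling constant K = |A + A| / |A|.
K = |A + A| / |A| = 10/4 = 5/2

Enumerate A + A = {a + b : a, b ∈ A}. With |A| = 4, there are |A|^2 = 16 ordered sum pairs; collecting distinct values, A + A = {-30, -23, -16, -8, -4, -1, 3, 14, 18, 22}, so |A + A| = 10. Thus K = 10/4 = 5/2. For comparison, the minimum possible |A + A| over all 4-element sets is 2·4 − 1 = 7 (so min K = 7/4), attained only by arithmetic progressions.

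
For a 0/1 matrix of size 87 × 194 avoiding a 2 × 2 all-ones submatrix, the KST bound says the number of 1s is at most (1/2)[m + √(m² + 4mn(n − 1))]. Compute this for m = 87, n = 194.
z(87, 194; 2, 2) ≤ (1/2)[87 + √(87² + 4·87·194·193)] = (1/2)[87 + √13037385] = 1848.866

Kővári–Sós–Turán: let r_1, ..., r_87 be the row sums and z = Σ r_i the total number of 1s. Each pair of columns can share at most one row with both entries 1 (else a 2×2 all-ones block appears), so Σ_i C(r_i, 2) ≤ C(194, 2) = 18721. By convexity Σ_i C(r_i, 2) ≥ 87·C(z/87, 2) = z(z − 87)/(2·87), giving z² − 87z − 87·194·193 ≤ 0 and hence z ≤ (1/2)[87 + √(7569 + 4·3257454)] = (1/2)[87 + √13037385] ≈ (1/2)(87 + 3610.7319) = 1848.866.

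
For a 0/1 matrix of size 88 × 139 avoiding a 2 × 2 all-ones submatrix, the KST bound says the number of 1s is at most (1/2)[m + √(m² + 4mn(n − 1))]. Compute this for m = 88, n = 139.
z(88, 139; 2, 2) ≤ (1/2)[88 + √(88² + 4·88·139·138)] = (1/2)[88 + √6759808] = 1343.9815

Kővári–Sós–Turán: let r_1, ..., r_88 be the row sums and z = Σ r_i the total number of 1s. Each pair of columns can share at most one row with both entries 1 (else a 2×2 all-ones block appears), so Σ_i C(r_i, 2) ≤ C(139, 2) = 9591. By convexity Σ_i C(r_i, 2) ≥ 88·C(z/88, 2) = z(z − 88)/(2·88), giving z² − 88z − 88·139·138 ≤ 0 and hence z ≤ (1/2)[88 + √(7744 + 4·1688016)] = (1/2)[88 + √6759808] ≈ (1/2)(88 + 2599.9631) = 1343.9815.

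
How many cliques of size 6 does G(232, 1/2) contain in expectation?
E[# K_6] = C(232, 6) · (1/2)^C(6, 2) = 202904412172 / 2^15 = 50726103043/8192 ≈ 6192151.250366

For each 6-subset S of vertices (there are C(232, 6) = 202904412172 such S), let X_S = 1 if S induces a K_6 (all C(6, 2) = 15 edges present). Then P(X_S = 1) = (1/2)^15 = 1/32768. By linearity of expectation, E[# K_6] = C(232, 6) · (1/2)^15 = 202904412172 / 32768 = 50726103043/8192 ≈ 6192151.250366.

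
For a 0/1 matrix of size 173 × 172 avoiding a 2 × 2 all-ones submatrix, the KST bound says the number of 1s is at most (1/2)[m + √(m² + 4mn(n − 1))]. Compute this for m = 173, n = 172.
z(173, 172; 2, 2) ≤ (1/2)[173 + √(173² + 4·173·172·171)] = (1/2)[173 + √20383033] = 2343.8786

Kővári–Sós–Turán: let r_1, ..., r_173 be the row sums and z = Σ r_i the total number of 1s. Each pair of columns can share at most one row with both entries 1 (else a 2×2 all-ones block appears), so Σ_i C(r_i, 2) ≤ C(172, 2) = 14706. By convexity Σ_i C(r_i, 2) ≥ 173·C(z/173, 2) = z(z − 173)/(2·173), giving z² − 173z − 173·172·171 ≤ 0 and hence z ≤ (1/2)[173 + √(29929 + 4·5088276)] = (1/2)[173 + √20383033] ≈ (1/2)(173 + 4514.7572) = 2343.8786.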